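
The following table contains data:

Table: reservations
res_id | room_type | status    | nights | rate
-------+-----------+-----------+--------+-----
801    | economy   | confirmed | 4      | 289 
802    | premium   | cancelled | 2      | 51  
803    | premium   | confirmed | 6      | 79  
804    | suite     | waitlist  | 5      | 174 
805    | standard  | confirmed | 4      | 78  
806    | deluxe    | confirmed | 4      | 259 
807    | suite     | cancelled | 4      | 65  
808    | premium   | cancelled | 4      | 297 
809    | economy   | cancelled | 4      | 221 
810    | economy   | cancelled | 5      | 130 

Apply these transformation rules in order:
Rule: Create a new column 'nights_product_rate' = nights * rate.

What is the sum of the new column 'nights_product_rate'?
6932

Step 1: For each record, compute nights * rate
Example calculations:
  4 * 289 = 1156
  2 * 51 = 102
  6 * 79 = 474
  ...
Step 2: Sum all derived values
Step 3: Total = 6932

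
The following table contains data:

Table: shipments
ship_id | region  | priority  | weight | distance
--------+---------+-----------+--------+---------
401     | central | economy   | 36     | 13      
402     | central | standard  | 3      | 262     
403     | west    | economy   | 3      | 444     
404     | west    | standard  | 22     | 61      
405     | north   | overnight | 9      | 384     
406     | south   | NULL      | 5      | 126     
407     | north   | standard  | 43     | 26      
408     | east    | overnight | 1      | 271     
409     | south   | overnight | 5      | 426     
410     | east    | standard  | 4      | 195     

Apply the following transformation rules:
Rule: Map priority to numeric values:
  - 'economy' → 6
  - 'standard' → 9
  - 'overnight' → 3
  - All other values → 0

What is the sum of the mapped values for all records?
57

Step 1: Apply mapping to each record
Step 2: Count by status:
  'economy': 2 records × 6 = 12
  'standard': 4 records × 9 = 36
  'overnight': 3 records × 3 = 9
Step 3: Sum all mapped values = 57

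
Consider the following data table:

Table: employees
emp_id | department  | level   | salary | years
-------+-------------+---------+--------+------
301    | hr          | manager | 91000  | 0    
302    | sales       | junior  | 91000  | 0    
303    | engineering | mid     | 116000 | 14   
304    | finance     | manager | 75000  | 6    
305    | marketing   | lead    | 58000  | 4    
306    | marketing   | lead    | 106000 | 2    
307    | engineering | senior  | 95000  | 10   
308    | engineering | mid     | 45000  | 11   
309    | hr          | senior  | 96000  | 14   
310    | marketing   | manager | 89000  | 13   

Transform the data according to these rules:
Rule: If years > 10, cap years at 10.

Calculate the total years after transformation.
62

Step 1: 4 records have years > 10
Step 2: These records originally summed to 52
Step 3: After capping: 4 × 10 = 40
Step 4: Unaffected records sum: 22
Step 5: Final sum = 40 + 22 = 62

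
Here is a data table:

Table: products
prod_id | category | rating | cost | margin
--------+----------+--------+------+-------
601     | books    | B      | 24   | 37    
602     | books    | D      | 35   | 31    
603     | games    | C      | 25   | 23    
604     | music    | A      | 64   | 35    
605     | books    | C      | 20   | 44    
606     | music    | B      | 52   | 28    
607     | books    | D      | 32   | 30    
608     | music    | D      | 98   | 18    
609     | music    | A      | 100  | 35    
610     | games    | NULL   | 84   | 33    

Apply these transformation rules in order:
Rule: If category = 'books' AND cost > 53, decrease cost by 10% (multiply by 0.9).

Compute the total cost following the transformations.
534

Step 1: Find records where category = 'books' AND cost > 53
Step 2: 0 records match, summing to 0
Step 3: After multiplier: 0 × 0.9 = 0.0
Step 4: Unaffected records sum: 534
Step 5: Final sum = 0.0 + 534 = 534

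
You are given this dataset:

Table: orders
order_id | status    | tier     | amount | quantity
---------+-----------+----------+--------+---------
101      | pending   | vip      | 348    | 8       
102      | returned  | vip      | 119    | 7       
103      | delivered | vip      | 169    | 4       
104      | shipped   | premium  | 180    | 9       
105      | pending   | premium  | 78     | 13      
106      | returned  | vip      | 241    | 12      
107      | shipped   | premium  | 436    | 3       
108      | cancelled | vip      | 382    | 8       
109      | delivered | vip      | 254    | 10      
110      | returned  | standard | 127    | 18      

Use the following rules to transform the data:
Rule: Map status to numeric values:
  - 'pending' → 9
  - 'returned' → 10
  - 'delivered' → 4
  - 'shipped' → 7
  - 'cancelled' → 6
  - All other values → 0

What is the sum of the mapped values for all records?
76

Step 1: Apply mapping to each record
Step 2: Count by status:
  'pending': 2 records × 9 = 18
  'returned': 3 records × 10 = 30
  'delivered': 2 records × 4 = 8
  'shipped': 2 records × 7 = 14
  'cancelled': 1 records × 6 = 6
Step 3: Sum all mapped values = 76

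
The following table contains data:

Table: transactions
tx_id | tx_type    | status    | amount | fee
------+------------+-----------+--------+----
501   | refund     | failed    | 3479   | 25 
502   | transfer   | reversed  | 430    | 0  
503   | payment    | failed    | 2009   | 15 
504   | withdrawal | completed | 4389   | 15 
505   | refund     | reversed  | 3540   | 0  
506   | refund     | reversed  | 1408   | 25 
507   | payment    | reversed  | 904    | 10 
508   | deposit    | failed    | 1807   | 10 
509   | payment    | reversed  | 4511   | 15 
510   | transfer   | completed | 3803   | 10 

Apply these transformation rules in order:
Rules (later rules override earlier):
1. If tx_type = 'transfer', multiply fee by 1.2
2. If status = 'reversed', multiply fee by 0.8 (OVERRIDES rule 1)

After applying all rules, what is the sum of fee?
117.0

Step 1: Rule 2 takes priority for records with status = 'reversed'
  - 5 records: 50 × 0.8 = 40.0
Step 2: Rule 1 applies to remaining records with tx_type = 'transfer'
  - 1 records: 10 × 1.2 = 12.0
Step 3: Other records unchanged: 65
Step 4: Final sum = 40.0 + 12.0 + 65 = 117.0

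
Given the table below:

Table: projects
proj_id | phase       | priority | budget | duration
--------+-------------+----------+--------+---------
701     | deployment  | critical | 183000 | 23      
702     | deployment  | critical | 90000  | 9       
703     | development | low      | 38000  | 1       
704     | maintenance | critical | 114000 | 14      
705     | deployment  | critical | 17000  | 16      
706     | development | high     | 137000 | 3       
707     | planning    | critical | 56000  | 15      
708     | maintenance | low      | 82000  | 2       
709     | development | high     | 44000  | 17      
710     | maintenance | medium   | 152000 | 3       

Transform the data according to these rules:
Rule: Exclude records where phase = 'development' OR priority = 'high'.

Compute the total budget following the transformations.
694000

Step 1: Find records where phase = 'development' OR priority = 'high'
Step 2: 3 records match, summing to 219000
Step 3: Original sum: 913000
Step 4: Remaining sum = 913000 - 219000 = 694000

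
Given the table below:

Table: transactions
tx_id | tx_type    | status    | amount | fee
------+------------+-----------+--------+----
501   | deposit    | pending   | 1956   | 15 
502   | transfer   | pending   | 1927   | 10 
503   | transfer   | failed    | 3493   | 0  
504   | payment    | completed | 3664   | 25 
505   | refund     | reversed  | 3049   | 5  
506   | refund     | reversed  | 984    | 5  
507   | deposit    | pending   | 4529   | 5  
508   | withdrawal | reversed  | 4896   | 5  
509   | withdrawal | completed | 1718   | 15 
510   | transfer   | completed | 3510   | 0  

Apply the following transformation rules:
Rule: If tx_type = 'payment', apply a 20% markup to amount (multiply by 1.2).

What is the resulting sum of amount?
30458.8

Step 1: Records with tx_type = 'payment' have total amount = 3664
Step 2: Apply multiplier: 3664 × 1.2 = 4396.8
Step 3: Other records total: 26062
Step 4: Final sum = 4396.8 + 26062 = 30458.8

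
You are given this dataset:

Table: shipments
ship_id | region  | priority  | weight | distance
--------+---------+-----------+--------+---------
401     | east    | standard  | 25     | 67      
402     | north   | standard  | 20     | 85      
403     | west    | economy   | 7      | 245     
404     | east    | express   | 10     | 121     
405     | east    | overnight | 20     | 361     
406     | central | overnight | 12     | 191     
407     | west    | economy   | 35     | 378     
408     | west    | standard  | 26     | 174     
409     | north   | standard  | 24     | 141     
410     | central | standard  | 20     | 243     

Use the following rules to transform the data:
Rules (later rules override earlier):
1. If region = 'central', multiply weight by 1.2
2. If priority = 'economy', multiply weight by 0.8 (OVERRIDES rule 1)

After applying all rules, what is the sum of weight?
197.0

Step 1: Rule 2 takes priority for records with priority = 'economy'
  - 2 records: 42 × 0.8 = 33.6
Step 2: Rule 1 applies to remaining records with region = 'central'
  - 2 records: 32 × 1.2 = 38.4
Step 3: Other records unchanged: 125
Step 4: Final sum = 33.6 + 38.4 + 125 = 197.0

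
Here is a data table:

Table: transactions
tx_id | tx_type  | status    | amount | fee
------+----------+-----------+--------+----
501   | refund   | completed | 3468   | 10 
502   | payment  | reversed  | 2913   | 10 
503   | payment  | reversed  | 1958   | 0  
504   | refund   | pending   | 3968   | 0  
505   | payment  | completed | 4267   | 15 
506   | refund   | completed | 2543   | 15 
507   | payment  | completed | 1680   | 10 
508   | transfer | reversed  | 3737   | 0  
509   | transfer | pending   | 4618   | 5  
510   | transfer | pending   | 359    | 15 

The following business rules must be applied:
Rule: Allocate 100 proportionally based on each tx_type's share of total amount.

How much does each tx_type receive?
payment: 36.66, refund: 33.81, transfer: 29.53

Step 1: Calculate total amount = 29511
Step 2: Calculate each tx_type's proportion:
  payment: 10818/29511 = 36.66% → 36.66
  refund: 9979/29511 = 33.81% → 33.81
  transfer: 8714/29511 = 29.53% → 29.53
Step 3: Verify: sum of allocations ≈ 100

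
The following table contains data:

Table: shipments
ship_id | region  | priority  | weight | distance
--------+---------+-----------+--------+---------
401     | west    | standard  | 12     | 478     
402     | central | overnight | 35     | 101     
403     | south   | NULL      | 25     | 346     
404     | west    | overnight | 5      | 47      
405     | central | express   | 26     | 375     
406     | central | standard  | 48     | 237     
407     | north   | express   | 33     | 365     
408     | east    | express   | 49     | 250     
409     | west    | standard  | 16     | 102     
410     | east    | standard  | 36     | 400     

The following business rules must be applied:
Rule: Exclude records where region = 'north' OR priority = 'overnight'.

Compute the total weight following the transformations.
212

Step 1: Find records where region = 'north' OR priority = 'overnight'
Step 2: 3 records match, summing to 73
Step 3: Original sum: 285
Step 4: Remaining sum = 285 - 73 = 212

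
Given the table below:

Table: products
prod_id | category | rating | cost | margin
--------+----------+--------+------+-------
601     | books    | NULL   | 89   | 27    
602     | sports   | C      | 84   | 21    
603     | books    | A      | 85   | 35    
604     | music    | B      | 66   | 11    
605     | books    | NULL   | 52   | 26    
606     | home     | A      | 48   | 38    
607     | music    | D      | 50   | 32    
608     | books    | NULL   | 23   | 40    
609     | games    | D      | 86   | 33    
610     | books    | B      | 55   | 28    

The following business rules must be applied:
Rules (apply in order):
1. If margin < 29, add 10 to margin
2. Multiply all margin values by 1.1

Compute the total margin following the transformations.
375.1

Step 1: Apply Rule 1 - Add 10 to records with margin < 29
  - 5 records affected: 113 + (5 × 10) = 163
  - Unaffected records: 178
  - Sum after Rule 1: 341
Step 2: Apply Rule 2 - Multiply all by 1.1
  - 341 × 1.1 = 375.1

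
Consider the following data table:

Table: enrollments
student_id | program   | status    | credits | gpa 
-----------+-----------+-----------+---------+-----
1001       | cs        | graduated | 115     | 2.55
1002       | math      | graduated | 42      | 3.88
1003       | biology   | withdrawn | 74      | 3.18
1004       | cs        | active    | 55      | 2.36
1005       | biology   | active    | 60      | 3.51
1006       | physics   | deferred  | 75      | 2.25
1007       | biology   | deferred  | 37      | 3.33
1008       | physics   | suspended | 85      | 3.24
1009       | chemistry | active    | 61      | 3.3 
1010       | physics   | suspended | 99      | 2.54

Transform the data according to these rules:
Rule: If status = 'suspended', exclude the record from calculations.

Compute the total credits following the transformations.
519

Step 1: Identify records where status = 'suspended'
Step 2: The excluded records sum to 184
Step 3: Original total credits = 703
Step 4: Remaining total = 703 - 184 = 519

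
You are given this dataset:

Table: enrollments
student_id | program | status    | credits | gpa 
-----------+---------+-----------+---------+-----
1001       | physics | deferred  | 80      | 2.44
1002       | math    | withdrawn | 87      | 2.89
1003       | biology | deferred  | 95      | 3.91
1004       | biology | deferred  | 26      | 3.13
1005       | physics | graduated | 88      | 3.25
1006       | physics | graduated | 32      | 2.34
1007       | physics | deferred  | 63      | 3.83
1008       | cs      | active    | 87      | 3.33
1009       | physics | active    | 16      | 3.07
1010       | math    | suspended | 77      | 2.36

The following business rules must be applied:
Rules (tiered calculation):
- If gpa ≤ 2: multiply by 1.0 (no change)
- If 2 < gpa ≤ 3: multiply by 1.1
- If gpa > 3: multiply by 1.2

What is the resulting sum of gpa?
35.66

Step 1: Tier 1 (gpa ≤ 2): 0 records, sum = 0 × 1.0 = 0.0
Step 2: Tier 2 (2 < gpa ≤ 3): 4 records, sum = 10.03 × 1.1 = 11.03
Step 3: Tier 3 (gpa > 3): 6 records, sum = 20.52 × 1.2 = 24.62
Step 4: Final sum = 0.0 + 11.03 + 24.62 = 35.66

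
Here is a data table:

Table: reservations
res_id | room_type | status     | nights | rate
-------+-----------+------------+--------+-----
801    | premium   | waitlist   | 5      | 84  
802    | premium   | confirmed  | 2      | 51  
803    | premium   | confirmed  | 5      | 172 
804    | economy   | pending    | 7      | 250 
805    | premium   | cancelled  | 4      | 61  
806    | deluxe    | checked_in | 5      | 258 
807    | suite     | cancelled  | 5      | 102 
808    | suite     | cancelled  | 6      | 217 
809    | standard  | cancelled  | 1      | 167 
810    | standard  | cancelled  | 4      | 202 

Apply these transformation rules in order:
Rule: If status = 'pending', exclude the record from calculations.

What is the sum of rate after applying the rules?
1314

Step 1: Identify records where status = 'pending'
Step 2: The excluded records sum to 250
Step 3: Original total rate = 1564
Step 4: Remaining total = 1564 - 250 = 1314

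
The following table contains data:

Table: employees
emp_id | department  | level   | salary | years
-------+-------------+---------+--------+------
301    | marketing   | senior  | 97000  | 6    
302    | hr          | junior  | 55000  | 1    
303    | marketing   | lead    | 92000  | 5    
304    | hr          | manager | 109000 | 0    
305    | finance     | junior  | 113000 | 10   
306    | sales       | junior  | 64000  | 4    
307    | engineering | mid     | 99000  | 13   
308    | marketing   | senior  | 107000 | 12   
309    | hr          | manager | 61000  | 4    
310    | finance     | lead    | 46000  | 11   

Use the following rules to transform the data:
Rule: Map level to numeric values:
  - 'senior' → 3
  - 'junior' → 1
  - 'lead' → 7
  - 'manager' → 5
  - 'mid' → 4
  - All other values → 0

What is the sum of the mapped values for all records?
37

Step 1: Apply mapping to each record
Step 2: Count by status:
  'senior': 2 records × 3 = 6
  'junior': 3 records × 1 = 3
  'lead': 2 records × 7 = 14
  'manager': 2 records × 5 = 10
  'mid': 1 records × 4 = 4
Step 3: Sum all mapped values = 37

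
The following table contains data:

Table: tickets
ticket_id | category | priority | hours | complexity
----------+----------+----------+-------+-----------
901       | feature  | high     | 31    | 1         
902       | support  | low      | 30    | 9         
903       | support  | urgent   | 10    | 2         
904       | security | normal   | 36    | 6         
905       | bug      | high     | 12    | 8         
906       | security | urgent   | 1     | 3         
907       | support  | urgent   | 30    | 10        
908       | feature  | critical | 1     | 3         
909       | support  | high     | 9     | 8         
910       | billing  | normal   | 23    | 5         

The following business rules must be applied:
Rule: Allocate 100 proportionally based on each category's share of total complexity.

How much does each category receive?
billing: 9.09, bug: 14.55, feature: 7.27, security: 16.36, support: 52.73

Step 1: Calculate total complexity = 55
Step 2: Calculate each category's proportion:
  billing: 5/55 = 9.09% → 9.09
  bug: 8/55 = 14.55% → 14.55
  feature: 4/55 = 7.27% → 7.27
  security: 9/55 = 16.36% → 16.36
  support: 29/55 = 52.73% → 52.73
Step 3: Verify: sum of allocations ≈ 100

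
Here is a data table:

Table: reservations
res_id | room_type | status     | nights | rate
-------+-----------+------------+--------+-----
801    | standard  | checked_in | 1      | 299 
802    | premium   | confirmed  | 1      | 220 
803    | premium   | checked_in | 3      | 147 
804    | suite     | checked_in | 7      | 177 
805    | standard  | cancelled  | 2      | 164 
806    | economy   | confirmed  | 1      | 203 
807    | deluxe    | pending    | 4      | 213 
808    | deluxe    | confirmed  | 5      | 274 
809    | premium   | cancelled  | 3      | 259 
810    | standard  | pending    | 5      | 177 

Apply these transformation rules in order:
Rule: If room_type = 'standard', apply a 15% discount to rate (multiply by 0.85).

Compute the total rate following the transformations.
2037.0

Step 1: Records with room_type = 'standard' have total rate = 640
Step 2: Apply multiplier: 640 × 0.85 = 544.0
Step 3: Other records total: 1493
Step 4: Final sum = 544.0 + 1493 = 2037.0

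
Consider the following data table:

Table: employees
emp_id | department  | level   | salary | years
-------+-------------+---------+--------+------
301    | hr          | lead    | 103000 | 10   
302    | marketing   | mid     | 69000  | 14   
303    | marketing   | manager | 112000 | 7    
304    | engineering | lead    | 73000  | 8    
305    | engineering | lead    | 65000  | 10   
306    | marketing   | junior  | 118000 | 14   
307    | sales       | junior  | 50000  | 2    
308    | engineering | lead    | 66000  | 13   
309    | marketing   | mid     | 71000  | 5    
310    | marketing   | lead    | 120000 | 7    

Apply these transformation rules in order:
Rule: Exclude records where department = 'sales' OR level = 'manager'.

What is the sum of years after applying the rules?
81

Step 1: Find records where department = 'sales' OR level = 'manager'
Step 2: 2 records match, summing to 9
Step 3: Original sum: 90
Step 4: Remaining sum = 90 - 9 = 81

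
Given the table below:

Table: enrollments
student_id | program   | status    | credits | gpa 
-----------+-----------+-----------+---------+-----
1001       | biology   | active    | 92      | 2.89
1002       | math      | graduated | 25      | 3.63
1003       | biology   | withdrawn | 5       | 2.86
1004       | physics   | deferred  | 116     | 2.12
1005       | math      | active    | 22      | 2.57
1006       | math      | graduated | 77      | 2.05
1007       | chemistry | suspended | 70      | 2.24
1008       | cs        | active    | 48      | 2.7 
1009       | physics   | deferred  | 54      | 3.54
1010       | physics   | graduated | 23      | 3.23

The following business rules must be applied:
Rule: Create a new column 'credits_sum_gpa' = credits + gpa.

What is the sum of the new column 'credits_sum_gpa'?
559.83

Step 1: For each record, compute credits + gpa
Example calculations:
  92 + 2.89 = 94.89
  25 + 3.63 = 28.63
  5 + 2.86 = 7.86
  ...
Step 2: Sum all derived values
Step 3: Total = 559.83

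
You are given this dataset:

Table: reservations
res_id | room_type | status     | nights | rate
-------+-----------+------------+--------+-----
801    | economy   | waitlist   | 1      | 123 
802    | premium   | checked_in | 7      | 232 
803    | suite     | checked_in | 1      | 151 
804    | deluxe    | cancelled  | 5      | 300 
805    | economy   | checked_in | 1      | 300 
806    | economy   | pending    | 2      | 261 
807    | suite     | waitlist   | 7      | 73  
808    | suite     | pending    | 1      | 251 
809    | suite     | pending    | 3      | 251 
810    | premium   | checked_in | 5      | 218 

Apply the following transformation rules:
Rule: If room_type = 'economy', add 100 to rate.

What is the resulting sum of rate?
2460

Step 1: Count records where room_type = 'economy': 3
Step 2: Total bonus added: 3 × 100 = 300
Step 3: Original sum of rate: 2160
Step 4: Final sum = 2160 + 300 = 2460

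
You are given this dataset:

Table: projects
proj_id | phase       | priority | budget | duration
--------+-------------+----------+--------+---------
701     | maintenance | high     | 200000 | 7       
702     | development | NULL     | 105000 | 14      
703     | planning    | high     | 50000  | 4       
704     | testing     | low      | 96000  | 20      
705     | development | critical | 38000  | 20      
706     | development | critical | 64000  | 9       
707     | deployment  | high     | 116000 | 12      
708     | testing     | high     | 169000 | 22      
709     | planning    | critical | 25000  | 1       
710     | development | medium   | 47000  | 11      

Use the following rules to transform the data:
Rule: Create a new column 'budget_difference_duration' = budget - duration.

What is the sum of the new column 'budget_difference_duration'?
909880

Step 1: For each record, compute budget - duration
Example calculations:
  200000 - 7 = 199993
  105000 - 14 = 104986
  50000 - 4 = 49996
  ...
Step 2: Sum all derived values
Step 3: Total = 909880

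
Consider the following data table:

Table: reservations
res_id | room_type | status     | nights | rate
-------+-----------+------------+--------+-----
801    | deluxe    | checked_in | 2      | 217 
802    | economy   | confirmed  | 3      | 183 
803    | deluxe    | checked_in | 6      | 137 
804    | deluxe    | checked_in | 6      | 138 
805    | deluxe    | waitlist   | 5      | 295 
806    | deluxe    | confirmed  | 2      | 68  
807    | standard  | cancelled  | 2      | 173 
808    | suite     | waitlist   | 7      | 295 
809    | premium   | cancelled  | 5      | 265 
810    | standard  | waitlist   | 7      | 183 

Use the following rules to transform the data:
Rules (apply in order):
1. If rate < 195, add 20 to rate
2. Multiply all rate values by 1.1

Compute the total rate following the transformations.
2281.4

Step 1: Apply Rule 1 - Add 20 to records with rate < 195
  - 6 records affected: 882 + (6 × 20) = 1002
  - Unaffected records: 1072
  - Sum after Rule 1: 2074
Step 2: Apply Rule 2 - Multiply all by 1.1
  - 2074 × 1.1 = 2281.4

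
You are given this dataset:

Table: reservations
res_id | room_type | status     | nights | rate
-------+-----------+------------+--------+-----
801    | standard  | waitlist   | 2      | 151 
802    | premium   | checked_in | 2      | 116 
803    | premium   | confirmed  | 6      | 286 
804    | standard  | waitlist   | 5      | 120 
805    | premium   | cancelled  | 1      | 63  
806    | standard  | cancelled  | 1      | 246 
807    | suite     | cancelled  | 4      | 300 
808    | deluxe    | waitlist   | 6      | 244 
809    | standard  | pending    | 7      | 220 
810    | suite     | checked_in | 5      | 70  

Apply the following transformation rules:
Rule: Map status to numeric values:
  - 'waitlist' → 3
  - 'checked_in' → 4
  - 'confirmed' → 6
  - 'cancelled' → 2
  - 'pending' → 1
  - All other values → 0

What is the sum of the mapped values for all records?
30

Step 1: Apply mapping to each record
Step 2: Count by status:
  'waitlist': 3 records × 3 = 9
  'checked_in': 2 records × 4 = 8
  'confirmed': 1 records × 6 = 6
  'cancelled': 3 records × 2 = 6
  'pending': 1 records × 1 = 1
Step 3: Sum all mapped values = 30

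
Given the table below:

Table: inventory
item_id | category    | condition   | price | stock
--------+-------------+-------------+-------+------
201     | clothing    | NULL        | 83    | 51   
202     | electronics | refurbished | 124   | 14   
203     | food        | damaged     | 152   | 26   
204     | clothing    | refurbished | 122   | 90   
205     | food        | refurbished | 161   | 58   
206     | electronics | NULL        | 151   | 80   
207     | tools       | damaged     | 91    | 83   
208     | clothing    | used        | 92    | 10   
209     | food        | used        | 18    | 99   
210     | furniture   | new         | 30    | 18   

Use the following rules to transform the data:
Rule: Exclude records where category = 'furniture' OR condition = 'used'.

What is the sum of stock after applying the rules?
402

Step 1: Find records where category = 'furniture' OR condition = 'used'
Step 2: 3 records match, summing to 127
Step 3: Original sum: 529
Step 4: Remaining sum = 529 - 127 = 402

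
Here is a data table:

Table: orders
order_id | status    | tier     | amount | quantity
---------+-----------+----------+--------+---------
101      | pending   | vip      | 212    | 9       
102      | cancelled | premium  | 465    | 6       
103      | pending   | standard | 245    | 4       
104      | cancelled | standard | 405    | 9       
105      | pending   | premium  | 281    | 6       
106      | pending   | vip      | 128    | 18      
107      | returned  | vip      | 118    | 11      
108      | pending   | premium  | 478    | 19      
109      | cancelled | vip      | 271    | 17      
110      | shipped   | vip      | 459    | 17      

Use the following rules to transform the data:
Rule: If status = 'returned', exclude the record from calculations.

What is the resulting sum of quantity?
105

Step 1: Identify records where status = 'returned'
Step 2: The excluded records sum to 11
Step 3: Original total quantity = 116
Step 4: Remaining total = 116 - 11 = 105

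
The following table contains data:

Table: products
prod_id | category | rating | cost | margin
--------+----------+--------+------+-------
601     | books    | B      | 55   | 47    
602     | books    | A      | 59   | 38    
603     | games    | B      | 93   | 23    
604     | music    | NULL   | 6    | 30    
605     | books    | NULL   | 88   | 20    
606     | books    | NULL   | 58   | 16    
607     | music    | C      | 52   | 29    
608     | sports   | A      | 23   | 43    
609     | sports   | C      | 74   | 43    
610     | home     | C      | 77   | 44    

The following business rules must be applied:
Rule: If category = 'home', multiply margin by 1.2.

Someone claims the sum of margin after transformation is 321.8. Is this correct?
No, the correct result is 341.8.

Step 1: Calculate the correct sum after transformation
Step 2: Apply multiplier 1.2 to records where category = 'home'
Step 3: Correct result = 341.8
Step 4: Claimed result = 321.8
Step 5: 341.8 ≠ 321.8
Conclusion: The claimed result is incorrect. The correct answer is 341.8.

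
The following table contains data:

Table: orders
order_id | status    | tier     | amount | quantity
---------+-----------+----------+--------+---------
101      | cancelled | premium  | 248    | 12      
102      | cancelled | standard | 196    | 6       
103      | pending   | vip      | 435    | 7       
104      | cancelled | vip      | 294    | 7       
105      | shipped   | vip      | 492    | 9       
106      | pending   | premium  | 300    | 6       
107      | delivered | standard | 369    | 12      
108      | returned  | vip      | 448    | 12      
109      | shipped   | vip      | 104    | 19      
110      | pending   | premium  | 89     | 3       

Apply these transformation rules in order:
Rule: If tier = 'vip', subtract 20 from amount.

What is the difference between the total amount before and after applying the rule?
100

Step 1: Original sum of amount = 2975
Step 2: 5 records have tier = 'vip'
Step 3: Each affected record changes by -20
Step 4: Total change = 5 × -20 = -100
Step 5: New sum = 2975 + -100 = 2875
Step 6: Difference = |2875 - 2975| = 100
        (Sum decreased by 100)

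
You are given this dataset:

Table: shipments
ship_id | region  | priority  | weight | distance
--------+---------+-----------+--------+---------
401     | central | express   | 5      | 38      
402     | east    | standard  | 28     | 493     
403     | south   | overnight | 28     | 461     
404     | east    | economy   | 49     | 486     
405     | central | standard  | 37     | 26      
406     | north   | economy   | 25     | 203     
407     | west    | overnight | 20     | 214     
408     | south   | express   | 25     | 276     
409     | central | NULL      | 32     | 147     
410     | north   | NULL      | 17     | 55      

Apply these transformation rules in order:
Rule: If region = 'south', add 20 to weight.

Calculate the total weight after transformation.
306

Step 1: Count records where region = 'south': 2
Step 2: Total bonus added: 2 × 20 = 40
Step 3: Original sum of weight: 266
Step 4: Final sum = 266 + 40 = 306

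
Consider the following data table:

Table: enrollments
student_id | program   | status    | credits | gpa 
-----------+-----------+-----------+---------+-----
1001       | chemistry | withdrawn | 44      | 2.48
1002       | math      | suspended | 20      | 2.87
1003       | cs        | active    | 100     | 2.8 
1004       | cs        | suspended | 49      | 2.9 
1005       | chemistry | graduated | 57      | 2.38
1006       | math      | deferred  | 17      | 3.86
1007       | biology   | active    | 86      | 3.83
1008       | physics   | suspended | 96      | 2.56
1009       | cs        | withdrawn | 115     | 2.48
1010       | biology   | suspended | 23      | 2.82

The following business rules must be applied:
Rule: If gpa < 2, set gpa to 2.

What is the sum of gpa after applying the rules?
28.98

Step 1: 0 records have gpa < 2
Step 2: These records originally summed to 0
Step 3: After setting to minimum: 0 × 2 = 0
Step 4: Unaffected records sum: 28.98
Step 5: Final sum = 0 + 28.98 = 28.98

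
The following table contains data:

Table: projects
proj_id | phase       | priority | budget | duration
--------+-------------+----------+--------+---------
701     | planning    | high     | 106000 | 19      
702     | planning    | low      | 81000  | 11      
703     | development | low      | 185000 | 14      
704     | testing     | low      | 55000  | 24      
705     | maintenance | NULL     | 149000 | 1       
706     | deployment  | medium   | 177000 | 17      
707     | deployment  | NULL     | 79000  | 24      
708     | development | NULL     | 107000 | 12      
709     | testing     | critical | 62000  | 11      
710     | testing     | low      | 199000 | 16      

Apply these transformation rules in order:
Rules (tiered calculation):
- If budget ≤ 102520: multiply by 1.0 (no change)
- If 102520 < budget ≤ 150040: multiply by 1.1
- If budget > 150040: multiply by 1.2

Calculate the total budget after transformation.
1348400.0

Step 1: Tier 1 (budget ≤ 102520): 4 records, sum = 277000 × 1.0 = 277000.0
Step 2: Tier 2 (102520 < budget ≤ 150040): 3 records, sum = 362000 × 1.1 = 398200.0
Step 3: Tier 3 (budget > 150040): 3 records, sum = 561000 × 1.2 = 673200.0
Step 4: Final sum = 277000.0 + 398200.0 + 673200.0 = 1348400.0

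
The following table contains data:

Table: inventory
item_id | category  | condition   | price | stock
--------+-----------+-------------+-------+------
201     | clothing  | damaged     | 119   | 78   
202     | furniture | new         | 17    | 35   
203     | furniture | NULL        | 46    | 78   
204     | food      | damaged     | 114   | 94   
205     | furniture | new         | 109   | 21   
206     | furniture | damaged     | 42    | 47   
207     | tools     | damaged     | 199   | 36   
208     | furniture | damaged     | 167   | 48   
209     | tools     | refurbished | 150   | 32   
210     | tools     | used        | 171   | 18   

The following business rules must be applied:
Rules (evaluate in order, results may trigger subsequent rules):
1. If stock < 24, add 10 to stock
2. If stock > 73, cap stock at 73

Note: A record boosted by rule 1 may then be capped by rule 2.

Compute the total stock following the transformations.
476

Step 1: Apply rule 1 to records with stock < 24
  - 2 records get bonus of 10
  - Of these, 0 records then exceed 73 and get capped
Step 2: Apply rule 2 to records with stock > 73
  - 3 records (original) are capped
Step 3: Calculate final sum = 476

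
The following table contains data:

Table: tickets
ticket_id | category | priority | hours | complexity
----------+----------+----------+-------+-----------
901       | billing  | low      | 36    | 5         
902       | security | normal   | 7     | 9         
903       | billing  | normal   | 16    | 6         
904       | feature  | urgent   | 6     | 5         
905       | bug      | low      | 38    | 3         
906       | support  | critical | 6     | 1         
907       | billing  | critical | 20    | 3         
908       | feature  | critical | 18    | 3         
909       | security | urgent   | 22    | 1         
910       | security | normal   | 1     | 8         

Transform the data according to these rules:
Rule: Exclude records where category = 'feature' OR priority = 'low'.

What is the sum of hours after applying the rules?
72

Step 1: Find records where category = 'feature' OR priority = 'low'
Step 2: 4 records match, summing to 98
Step 3: Original sum: 170
Step 4: Remaining sum = 170 - 98 = 72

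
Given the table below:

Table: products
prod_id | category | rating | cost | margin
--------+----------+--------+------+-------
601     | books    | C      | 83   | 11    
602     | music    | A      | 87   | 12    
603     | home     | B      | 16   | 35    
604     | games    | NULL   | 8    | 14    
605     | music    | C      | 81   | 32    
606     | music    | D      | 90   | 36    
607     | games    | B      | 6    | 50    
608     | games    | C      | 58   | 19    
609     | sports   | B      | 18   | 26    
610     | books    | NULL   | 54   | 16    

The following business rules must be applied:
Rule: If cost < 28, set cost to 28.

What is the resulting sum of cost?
565

Step 1: 4 records have cost < 28
Step 2: These records originally summed to 48
Step 3: After setting to minimum: 4 × 28 = 112
Step 4: Unaffected records sum: 453
Step 5: Final sum = 112 + 453 = 565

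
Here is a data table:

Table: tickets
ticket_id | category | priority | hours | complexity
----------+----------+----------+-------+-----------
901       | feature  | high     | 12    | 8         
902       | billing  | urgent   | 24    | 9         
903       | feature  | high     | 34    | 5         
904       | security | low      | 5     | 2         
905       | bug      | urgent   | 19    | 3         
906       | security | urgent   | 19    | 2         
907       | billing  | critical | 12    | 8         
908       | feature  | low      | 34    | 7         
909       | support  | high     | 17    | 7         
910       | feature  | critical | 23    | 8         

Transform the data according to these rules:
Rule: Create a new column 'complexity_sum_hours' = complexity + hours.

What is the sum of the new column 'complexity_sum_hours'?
258

Step 1: For each record, compute complexity + hours
Example calculations:
  8 + 12 = 20
  9 + 24 = 33
  5 + 34 = 39
  ...
Step 2: Sum all derived values
Step 3: Total = 258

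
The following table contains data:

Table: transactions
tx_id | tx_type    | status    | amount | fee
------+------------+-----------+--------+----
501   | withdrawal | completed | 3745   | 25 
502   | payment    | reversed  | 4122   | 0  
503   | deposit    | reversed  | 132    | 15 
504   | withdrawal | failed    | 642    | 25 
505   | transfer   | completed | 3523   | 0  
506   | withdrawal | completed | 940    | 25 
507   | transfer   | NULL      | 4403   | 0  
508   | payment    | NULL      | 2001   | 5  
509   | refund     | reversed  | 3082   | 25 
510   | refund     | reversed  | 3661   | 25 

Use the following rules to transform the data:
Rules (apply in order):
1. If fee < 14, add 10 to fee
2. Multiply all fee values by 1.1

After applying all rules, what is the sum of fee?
203.5

Step 1: Apply Rule 1 - Add 10 to records with fee < 14
  - 4 records affected: 5 + (4 × 10) = 45
  - Unaffected records: 140
  - Sum after Rule 1: 185
Step 2: Apply Rule 2 - Multiply all by 1.1
  - 185 × 1.1 = 203.5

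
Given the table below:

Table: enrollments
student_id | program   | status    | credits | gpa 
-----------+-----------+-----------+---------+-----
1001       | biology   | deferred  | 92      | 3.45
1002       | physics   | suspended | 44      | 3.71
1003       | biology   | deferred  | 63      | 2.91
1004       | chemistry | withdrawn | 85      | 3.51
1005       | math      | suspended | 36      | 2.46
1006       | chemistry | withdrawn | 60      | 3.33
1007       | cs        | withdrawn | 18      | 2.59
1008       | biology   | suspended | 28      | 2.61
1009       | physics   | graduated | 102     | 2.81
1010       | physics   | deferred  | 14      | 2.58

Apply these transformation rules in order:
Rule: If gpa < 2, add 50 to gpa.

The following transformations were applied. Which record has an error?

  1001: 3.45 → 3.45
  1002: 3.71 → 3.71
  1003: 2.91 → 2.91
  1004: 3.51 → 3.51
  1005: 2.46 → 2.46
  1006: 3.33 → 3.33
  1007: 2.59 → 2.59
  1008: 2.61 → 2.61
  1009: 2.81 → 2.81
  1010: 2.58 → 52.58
Record 1010 has an error. The correct transformed value should be 2.58, not 52.58.

Step 1: Check each record against the rule
Step 2: Record 1010 has gpa = 2.58
Step 3: Since 2.58 >= 2, the bonus should not have been applied
Step 4: Correct value = 2.58, but claimed value = 52.58
Conclusion: Record 1010 has the error.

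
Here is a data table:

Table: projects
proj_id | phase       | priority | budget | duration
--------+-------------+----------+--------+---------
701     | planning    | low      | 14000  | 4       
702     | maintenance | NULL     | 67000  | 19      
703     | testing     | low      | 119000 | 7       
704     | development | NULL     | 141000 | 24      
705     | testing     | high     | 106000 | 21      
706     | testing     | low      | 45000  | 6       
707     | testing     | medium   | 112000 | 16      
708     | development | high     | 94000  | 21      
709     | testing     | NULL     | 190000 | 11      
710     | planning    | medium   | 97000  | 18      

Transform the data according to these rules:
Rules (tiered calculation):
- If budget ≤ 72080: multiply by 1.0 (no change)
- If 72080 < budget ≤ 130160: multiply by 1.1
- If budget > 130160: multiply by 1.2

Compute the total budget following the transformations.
1104000.0

Step 1: Tier 1 (budget ≤ 72080): 3 records, sum = 126000 × 1.0 = 126000.0
Step 2: Tier 2 (72080 < budget ≤ 130160): 5 records, sum = 528000 × 1.1 = 580800.0
Step 3: Tier 3 (budget > 130160): 2 records, sum = 331000 × 1.2 = 397200.0
Step 4: Final sum = 126000.0 + 580800.0 + 397200.0 = 1104000.0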